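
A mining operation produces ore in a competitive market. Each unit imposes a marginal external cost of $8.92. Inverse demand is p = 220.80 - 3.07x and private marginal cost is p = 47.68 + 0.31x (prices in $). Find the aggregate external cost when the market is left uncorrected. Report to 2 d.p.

$456.87

Market equilibrium (private): 47.68 + 0.31x = 220.80 - 3.07x → x_m = 51.2189.
Total external cost = MEC × x_m = 8.92 × 51.2189 = 456.8726.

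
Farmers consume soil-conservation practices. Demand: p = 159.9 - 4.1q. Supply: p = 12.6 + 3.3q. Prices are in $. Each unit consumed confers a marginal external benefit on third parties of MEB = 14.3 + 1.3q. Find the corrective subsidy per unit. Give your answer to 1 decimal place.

subsidy = $48.7 per unit

Social marginal benefit = demand + MEB = 174.2 - 2.8q.
Set SMB = MC: 174.2 - 2.8q = 12.6 + 3.3q → q* = 26.4918.
The Pigouvian subsidy equals MEB at q*: 14.3 + 1.3×26.4918 = 48.7393.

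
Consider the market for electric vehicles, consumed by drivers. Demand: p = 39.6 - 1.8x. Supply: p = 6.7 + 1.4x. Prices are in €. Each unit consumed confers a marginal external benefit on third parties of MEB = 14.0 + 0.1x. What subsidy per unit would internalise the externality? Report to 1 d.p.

Social marginal benefit = demand + MEB = 53.6 - 1.7x.
Set SMB = MC: 53.6 - 1.7x = 6.7 + 1.4x → x* = 15.1290.
The Pigouvian subsidy equals MEB at x*: 14.0 + 0.1×15.1290 = 15.5129.

subsidy = €15.5 per unit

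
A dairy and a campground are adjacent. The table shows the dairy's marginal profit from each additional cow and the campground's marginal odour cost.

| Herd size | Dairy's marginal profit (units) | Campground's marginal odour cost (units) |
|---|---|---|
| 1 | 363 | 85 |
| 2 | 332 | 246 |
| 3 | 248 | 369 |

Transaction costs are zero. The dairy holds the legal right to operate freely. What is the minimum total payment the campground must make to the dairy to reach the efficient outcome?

248

Left alone the dairy would choose level 3 (marginal profit stays positive).
Efficient level: k* = 2 (marginal profit ≥ marginal odour cost through 2).
The campground must at least cover the dairy's forgone profit from cutting 3→2: 248 = 248.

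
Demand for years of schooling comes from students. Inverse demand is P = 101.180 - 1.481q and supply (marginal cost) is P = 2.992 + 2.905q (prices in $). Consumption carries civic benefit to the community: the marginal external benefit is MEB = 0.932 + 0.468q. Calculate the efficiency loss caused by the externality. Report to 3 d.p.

DWL = $16.611

Market equilibrium (private): 2.992 + 2.905q = 101.180 - 1.481q → q_m = 22.3867.
Social marginal benefit = demand + MEB = 102.112 - 1.013q.
Set SMB = MC: 102.112 - 1.013q = 2.992 + 2.905q → q* = 25.2986.
The welfare-loss triangle has base |q_m − q*| and height MEB(q_m) (the vertical gap between SMB and MC is zero at q* and MEB at q_m).
DWL = ½ × 2.9119 × 11.4090 = 16.6109.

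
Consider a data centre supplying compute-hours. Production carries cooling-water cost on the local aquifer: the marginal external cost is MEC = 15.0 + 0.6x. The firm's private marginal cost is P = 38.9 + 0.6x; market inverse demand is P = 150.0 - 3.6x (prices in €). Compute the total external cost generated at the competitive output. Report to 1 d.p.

Market equilibrium (private): 38.9 + 0.6x = 150.0 - 3.6x → x_m = 26.4524.
Total external cost = ∫₀^{x_m} (15.0 + 0.6x) dx = 15.0×26.4524 + ½×0.6×26.4524² = 606.7048.

€606.7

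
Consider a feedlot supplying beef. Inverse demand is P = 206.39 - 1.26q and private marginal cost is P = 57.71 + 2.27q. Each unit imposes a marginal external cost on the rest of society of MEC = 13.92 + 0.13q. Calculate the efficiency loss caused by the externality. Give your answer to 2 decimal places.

Market equilibrium (private): 57.71 + 2.27q = 206.39 - 1.26q → q_m = 42.1190.
Social marginal cost = private MC + MEC = 71.63 + 2.40q.
Set SMC = demand: 71.63 + 2.40q = 206.39 - 1.26q → q* = 36.8197.
Between q* and q_m the wedge SMC − demand runs linearly from 0 to MEC(q_m), so the loss is a triangle.
DWL = ½ × 5.2993 × 19.3955 = 51.3913.

DWL = 51.39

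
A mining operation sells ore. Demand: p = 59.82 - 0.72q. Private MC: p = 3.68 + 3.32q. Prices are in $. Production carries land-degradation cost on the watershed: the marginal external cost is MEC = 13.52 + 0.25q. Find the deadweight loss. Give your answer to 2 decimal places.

DWL = $33.66

Market equilibrium (private): 3.68 + 3.32q = 59.82 - 0.72q → q_m = 13.8960.
Social marginal cost = private MC + MEC = 17.20 + 3.57q.
Set SMC = demand: 17.20 + 3.57q = 59.82 - 0.72q → q* = 9.9347.
Between q* and q_m the wedge SMC − demand runs linearly from 0 to MEC(q_m), so the loss is a triangle.
DWL = ½ × 3.9613 × 16.9940 = 33.6592.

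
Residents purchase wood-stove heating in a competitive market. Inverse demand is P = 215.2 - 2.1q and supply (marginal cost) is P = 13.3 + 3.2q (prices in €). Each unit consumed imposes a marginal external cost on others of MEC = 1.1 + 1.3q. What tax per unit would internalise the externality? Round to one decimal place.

Social marginal benefit = demand − MEC = 214.1 - 3.4q.
Set SMB = MC: 214.1 - 3.4q = 13.3 + 3.2q → q* = 30.4242.
The Pigouvian tax equals MEC at q*: 1.1 + 1.3×30.4242 = 40.6515.

tax = €40.7 per unit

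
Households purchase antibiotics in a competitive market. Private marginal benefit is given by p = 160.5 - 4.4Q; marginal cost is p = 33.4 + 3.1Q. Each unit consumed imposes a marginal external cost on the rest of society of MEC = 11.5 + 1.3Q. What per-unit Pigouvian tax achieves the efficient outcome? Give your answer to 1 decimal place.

Social marginal benefit = demand − MEC = 149.0 - 5.7Q.
Set SMB = MC: 149.0 - 5.7Q = 33.4 + 3.1Q → Q* = 13.1364.
The Pigouvian tax equals MEC at Q*: 11.5 + 1.3×13.1364 = 28.5773.

tax = 28.6 per unit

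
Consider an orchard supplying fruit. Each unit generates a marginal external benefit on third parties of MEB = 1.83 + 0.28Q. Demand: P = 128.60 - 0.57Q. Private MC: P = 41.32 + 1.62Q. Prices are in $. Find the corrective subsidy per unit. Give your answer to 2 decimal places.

subsidy = $14.89 per unit

Social marginal cost = private MC − MEB = 39.49 + 1.34Q.
Set SMC = demand: 39.49 + 1.34Q = 128.60 - 0.57Q → Q* = 46.6545.
The Pigouvian subsidy equals MEB at Q*: 1.83 + 0.28×46.6545 = 14.8933.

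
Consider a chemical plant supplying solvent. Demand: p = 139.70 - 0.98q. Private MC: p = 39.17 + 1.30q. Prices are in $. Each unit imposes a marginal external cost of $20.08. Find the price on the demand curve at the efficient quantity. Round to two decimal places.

P = $105.12

Social marginal cost = private MC + MEC = 59.25 + 1.30q.
Set SMC = demand: 59.25 + 1.30q = 139.70 - 0.98q → q* = 35.2851.
Consumer price on the demand curve at q*: 139.70 − 0.98×35.2851 = 105.1206.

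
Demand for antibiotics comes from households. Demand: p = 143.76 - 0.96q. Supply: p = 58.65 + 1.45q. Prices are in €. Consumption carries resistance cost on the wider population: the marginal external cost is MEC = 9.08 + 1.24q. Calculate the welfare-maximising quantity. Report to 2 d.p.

Social marginal benefit = demand − MEC = 134.68 - 2.20q.
Set SMB = MC: 134.68 - 2.20q = 58.65 + 1.45q → q* = 20.8301.

q* = 20.83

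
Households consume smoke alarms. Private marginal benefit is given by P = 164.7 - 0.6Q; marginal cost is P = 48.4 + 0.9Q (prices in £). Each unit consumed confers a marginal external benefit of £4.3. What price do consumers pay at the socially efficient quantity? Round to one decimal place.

Social marginal benefit = demand + MEB = 169.0 - 0.6Q.
Set SMB = MC: 169.0 - 0.6Q = 48.4 + 0.9Q → Q* = 80.4000.
Consumer price on the demand curve at Q*: 164.7 − 0.6×80.4000 = 116.4600.

P = £116.5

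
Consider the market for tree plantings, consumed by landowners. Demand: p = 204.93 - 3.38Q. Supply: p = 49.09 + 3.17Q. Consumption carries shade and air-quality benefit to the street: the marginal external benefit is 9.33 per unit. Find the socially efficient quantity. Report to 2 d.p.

Q* = 25.22

Social marginal benefit = demand + MEB = 214.26 - 3.38Q.
Set SMB = MC: 214.26 - 3.38Q = 49.09 + 3.17Q → Q* = 25.2168.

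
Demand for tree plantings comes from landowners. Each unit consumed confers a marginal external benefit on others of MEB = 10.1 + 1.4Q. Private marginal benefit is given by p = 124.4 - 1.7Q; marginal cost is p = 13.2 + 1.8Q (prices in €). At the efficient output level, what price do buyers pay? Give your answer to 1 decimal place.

P = €26.2

Social marginal benefit = demand + MEB = 134.5 - 0.3Q.
Set SMB = MC: 134.5 - 0.3Q = 13.2 + 1.8Q → Q* = 57.7619.
Consumer price on the demand curve at Q*: 124.4 − 1.7×57.7619 = 26.2048.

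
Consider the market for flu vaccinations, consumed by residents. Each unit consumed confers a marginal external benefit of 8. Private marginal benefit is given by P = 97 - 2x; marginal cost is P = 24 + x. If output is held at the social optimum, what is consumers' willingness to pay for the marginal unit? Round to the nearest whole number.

Social marginal benefit = demand + MEB = 105 - 2x.
Set SMB = MC: 105 - 2x = 24 + x → x* = 27.0000.
Consumer price on the demand curve at x*: 97 − 2×27.0000 = 43.0000.

P = 43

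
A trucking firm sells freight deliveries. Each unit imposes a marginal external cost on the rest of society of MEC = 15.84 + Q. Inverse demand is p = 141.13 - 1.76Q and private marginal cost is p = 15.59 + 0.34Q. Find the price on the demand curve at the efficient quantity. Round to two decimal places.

Social marginal cost = private MC + MEC = 31.43 + 1.34Q.
Set SMC = demand: 31.43 + 1.34Q = 141.13 - 1.76Q → Q* = 35.3871.
Consumer price on the demand curve at Q*: 141.13 − 1.76×35.3871 = 78.8487.

P = 78.85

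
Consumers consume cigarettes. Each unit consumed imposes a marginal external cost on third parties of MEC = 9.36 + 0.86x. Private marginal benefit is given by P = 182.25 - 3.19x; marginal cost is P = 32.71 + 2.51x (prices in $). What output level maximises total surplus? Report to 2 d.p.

Social marginal benefit = demand − MEC = 172.89 - 4.05x.
Set SMB = MC: 172.89 - 4.05x = 32.71 + 2.51x → x* = 21.3689.

x* = 21.37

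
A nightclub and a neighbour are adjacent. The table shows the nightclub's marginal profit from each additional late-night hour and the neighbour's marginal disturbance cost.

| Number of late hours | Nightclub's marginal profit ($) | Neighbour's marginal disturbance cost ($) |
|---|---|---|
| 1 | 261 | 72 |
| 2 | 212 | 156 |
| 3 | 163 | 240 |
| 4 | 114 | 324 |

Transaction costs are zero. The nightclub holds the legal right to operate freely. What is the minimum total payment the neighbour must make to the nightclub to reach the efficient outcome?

Left alone the nightclub would choose level 4 (marginal profit stays positive).
Efficient level: k* = 2 (marginal profit ≥ marginal disturbance cost through 2).
The neighbour must at least cover the nightclub's forgone profit from cutting 4→2: 163 + 114 = 277.

$277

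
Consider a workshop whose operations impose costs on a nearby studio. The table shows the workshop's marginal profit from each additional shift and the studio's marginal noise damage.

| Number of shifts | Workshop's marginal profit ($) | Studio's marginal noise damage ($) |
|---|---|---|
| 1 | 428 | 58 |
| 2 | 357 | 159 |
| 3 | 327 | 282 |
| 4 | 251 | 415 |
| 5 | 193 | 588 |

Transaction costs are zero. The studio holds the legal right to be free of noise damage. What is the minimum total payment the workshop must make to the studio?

Efficient level: marginal profit ≥ marginal noise damage through level 3, so k* = 3.
With the studio holding the right, the workshop must at least compensate total damage at k*: 58 + 159 + 282 = 499.

$499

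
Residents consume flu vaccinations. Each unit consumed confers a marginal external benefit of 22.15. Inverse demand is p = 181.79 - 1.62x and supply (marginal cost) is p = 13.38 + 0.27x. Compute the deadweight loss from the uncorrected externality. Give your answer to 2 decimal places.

Market equilibrium (private): 13.38 + 0.27x = 181.79 - 1.62x → x_m = 89.1058.
Social marginal benefit = demand + MEB = 203.94 - 1.62x.
Set SMB = MC: 203.94 - 1.62x = 13.38 + 0.27x → x* = 100.8254.
Height of the DWL triangle at x_m is SMB(x_m) − MC(x_m) = MEB(x_m) = 22.1500.
DWL = ½ × 11.7196 × 22.1500 = 129.7946.

DWL = 129.79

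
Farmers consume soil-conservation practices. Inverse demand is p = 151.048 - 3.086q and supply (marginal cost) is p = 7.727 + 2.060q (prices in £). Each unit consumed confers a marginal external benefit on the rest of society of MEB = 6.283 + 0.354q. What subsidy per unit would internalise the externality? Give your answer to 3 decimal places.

Social marginal benefit = demand + MEB = 157.331 - 2.732q.
Set SMB = MC: 157.331 - 2.732q = 7.727 + 2.060q → q* = 31.2195.
The Pigouvian subsidy equals MEB at q*: 6.283 + 0.354×31.2195 = 17.3347.

subsidy = £17.335 per unit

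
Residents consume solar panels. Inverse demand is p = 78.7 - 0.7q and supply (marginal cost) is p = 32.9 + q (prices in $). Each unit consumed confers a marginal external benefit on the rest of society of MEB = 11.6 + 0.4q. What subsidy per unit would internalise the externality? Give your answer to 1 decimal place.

subsidy = $29.3 per unit

Social marginal benefit = demand + MEB = 90.3 - 0.3q.
Set SMB = MC: 90.3 - 0.3q = 32.9 + q → q* = 44.1538.
The Pigouvian subsidy equals MEB at q*: 11.6 + 0.4×44.1538 = 29.2615.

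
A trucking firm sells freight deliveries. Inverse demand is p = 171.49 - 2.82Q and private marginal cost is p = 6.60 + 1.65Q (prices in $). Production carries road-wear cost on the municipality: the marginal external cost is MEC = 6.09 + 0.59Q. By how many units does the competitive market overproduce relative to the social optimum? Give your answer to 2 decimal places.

Market equilibrium (private): 6.60 + 1.65Q = 171.49 - 2.82Q → Q_m = 36.8881.
Social marginal cost = private MC + MEC = 12.69 + 2.24Q.
Set SMC = demand: 12.69 + 2.24Q = 171.49 - 2.82Q → Q* = 31.3834.
Gap = |36.8881 − 31.3834| = 5.5047.

5.50 units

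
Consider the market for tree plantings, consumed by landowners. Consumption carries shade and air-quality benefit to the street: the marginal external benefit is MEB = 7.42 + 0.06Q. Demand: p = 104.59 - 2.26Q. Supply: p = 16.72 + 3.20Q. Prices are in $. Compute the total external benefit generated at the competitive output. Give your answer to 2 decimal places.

Market equilibrium (private): 16.72 + 3.20Q = 104.59 - 2.26Q → Q_m = 16.0934.
Total external benefit = ∫₀^{Q_m} (7.42 + 0.06Q) dQ = 7.42×16.0934 + ½×0.06×16.0934² = 127.1830.

$127.18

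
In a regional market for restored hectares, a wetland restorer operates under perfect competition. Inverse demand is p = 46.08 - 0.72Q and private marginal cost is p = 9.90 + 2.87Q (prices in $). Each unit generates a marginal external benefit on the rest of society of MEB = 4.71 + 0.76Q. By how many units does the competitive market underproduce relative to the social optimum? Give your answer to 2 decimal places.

Market equilibrium (private): 9.90 + 2.87Q = 46.08 - 0.72Q → Q_m = 10.0780.
Social marginal cost = private MC − MEB = 5.19 + 2.11Q.
Set SMC = demand: 5.19 + 2.11Q = 46.08 - 0.72Q → Q* = 14.4488.
Gap = |10.0780 − 14.4488| = 4.3708.

4.37 units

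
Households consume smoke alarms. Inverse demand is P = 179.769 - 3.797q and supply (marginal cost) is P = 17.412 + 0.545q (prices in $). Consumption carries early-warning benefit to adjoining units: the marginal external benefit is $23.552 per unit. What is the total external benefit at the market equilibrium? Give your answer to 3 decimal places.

$880.661

Market equilibrium (private): 17.412 + 0.545q = 179.769 - 3.797q → q_m = 37.3922.
Total external benefit = MEB × q_m = 23.552 × 37.3922 = 880.6611.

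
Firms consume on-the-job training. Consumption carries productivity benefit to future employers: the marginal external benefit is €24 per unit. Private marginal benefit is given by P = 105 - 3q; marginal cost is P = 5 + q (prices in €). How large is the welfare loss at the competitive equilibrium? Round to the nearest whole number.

Market equilibrium (private): 5 + q = 105 - 3q → q_m = 25.0000.
Social marginal benefit = demand + MEB = 129 - 3q.
Set SMB = MC: 129 - 3q = 5 + q → q* = 31.0000.
Between q* and q_m the wedge SMB − MC runs linearly from 0 to MEB(q_m), so the loss is a triangle.
DWL = ½ × 6.0000 × 24.0000 = 72.0000.

DWL = €72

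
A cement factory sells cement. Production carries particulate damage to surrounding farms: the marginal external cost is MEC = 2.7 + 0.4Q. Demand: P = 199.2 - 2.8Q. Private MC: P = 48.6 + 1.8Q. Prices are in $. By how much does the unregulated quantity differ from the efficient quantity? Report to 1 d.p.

3.2 units

Market equilibrium (private): 48.6 + 1.8Q = 199.2 - 2.8Q → Q_m = 32.7391.
Social marginal cost = private MC + MEC = 51.3 + 2.2Q.
Set SMC = demand: 51.3 + 2.2Q = 199.2 - 2.8Q → Q* = 29.5800.
Gap = |32.7391 − 29.5800| = 3.1591.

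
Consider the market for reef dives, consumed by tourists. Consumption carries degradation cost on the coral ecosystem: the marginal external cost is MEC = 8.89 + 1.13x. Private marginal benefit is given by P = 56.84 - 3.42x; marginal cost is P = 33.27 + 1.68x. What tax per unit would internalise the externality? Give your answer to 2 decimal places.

tax = 11.55 per unit

Social marginal benefit = demand − MEC = 47.95 - 4.55x.
Set SMB = MC: 47.95 - 4.55x = 33.27 + 1.68x → x* = 2.3563.
The Pigouvian tax equals MEC at x*: 8.89 + 1.13×2.3563 = 11.5526.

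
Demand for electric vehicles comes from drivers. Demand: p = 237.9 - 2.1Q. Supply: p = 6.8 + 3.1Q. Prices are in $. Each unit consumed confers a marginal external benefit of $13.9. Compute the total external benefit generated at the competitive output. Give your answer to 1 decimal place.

Market equilibrium (private): 6.8 + 3.1Q = 237.9 - 2.1Q → Q_m = 44.4423.
Total external benefit = MEB × Q_m = 13.9 × 44.4423 = 617.7480.

$617.7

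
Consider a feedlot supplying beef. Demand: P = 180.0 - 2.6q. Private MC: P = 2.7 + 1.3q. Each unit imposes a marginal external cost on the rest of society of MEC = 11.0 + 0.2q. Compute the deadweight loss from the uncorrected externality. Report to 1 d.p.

DWL = 49.2

Market equilibrium (private): 2.7 + 1.3q = 180.0 - 2.6q → q_m = 45.4615.
Social marginal cost = private MC + MEC = 13.7 + 1.5q.
Set SMC = demand: 13.7 + 1.5q = 180.0 - 2.6q → q* = 40.5610.
Height of the DWL triangle at q_m is SMC(q_m) − demand(q_m) = MEC(q_m) = 20.0923.
DWL = ½ × 4.9005 × 20.0923 = 49.2312.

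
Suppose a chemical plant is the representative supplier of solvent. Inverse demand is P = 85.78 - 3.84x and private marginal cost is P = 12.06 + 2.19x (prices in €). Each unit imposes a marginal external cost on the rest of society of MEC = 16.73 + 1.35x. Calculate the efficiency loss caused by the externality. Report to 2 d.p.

DWL = €74.83

Market equilibrium (private): 12.06 + 2.19x = 85.78 - 3.84x → x_m = 12.2255.
Social marginal cost = private MC + MEC = 28.79 + 3.54x.
Set SMC = demand: 28.79 + 3.54x = 85.78 - 3.84x → x* = 7.7222.
The loss is the area between SMC and demand from x* to x_m; with linear curves that's a triangle of height MEC(x_m).
DWL = ½ × 4.5033 × 33.2345 = 74.8325.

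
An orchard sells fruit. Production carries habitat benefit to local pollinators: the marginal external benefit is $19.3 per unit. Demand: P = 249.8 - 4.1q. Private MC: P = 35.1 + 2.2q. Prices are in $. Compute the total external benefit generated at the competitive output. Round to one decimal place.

Market equilibrium (private): 35.1 + 2.2q = 249.8 - 4.1q → q_m = 34.0794.
Total external benefit = MEB × q_m = 19.3 × 34.0794 = 657.7324.

$657.7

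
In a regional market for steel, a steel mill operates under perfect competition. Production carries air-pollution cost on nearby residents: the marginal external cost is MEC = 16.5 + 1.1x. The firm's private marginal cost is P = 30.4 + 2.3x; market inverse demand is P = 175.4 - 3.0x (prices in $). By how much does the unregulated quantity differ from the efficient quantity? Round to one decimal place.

Market equilibrium (private): 30.4 + 2.3x = 175.4 - 3.0x → x_m = 27.3585.
Social marginal cost = private MC + MEC = 46.9 + 3.4x.
Set SMC = demand: 46.9 + 3.4x = 175.4 - 3.0x → x* = 20.0781.
Gap = |27.3585 − 20.0781| = 7.2804.

7.3 units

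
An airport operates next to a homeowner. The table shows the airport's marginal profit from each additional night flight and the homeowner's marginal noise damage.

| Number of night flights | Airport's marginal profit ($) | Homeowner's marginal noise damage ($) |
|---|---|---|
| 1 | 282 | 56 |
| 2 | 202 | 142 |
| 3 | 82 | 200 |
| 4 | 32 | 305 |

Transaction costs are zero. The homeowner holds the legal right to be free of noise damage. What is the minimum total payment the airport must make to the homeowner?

Efficient level: marginal profit ≥ marginal noise damage through level 2, so k* = 2.
With the homeowner holding the right, the airport must at least compensate total damage at k*: 56 + 142 = 198.

$198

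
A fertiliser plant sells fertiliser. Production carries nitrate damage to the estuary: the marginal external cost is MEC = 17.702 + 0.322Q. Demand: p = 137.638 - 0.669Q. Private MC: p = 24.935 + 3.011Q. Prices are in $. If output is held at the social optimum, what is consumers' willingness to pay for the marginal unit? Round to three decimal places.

Social marginal cost = private MC + MEC = 42.637 + 3.333Q.
Set SMC = demand: 42.637 + 3.333Q = 137.638 - 0.669Q → Q* = 23.7384.
Consumer price on the demand curve at Q*: 137.638 − 0.669×23.7384 = 121.7570.

P = $121.757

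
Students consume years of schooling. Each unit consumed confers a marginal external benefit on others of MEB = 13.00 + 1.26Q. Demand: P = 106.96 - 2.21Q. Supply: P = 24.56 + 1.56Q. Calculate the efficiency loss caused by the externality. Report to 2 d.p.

DWL = 327.38

Market equilibrium (private): 24.56 + 1.56Q = 106.96 - 2.21Q → Q_m = 21.8568.
Social marginal benefit = demand + MEB = 119.96 - 0.95Q.
Set SMB = MC: 119.96 - 0.95Q = 24.56 + 1.56Q → Q* = 38.0080.
The welfare-loss triangle has base |Q_m − Q*| and height MEB(Q_m) (the vertical gap between SMB and MC is zero at Q* and MEB at Q_m).
DWL = ½ × 16.1512 × 40.5395 = 327.3808.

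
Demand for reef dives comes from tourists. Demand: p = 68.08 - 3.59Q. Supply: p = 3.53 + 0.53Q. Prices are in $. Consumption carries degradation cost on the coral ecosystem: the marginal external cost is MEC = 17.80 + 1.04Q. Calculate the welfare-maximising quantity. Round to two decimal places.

Q* = 9.06

Social marginal benefit = demand − MEC = 50.28 - 4.63Q.
Set SMB = MC: 50.28 - 4.63Q = 3.53 + 0.53Q → Q* = 9.0601.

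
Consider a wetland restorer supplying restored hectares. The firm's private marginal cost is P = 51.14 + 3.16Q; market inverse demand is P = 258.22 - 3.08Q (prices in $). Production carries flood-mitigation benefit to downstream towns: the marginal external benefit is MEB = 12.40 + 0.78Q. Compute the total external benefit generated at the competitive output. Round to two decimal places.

Market equilibrium (private): 51.14 + 3.16Q = 258.22 - 3.08Q → Q_m = 33.1859.
Total external benefit = ∫₀^{Q_m} (12.40 + 0.78Q) dQ = 12.40×33.1859 + ½×0.78×33.1859² = 841.0137.

$841.01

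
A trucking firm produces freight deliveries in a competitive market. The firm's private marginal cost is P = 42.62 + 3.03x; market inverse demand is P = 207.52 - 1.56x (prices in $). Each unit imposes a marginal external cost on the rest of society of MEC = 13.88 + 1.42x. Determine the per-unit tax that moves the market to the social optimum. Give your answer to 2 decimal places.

tax = $49.56 per unit

Social marginal cost = private MC + MEC = 56.50 + 4.45x.
Set SMC = demand: 56.50 + 4.45x = 207.52 - 1.56x → x* = 25.1281.
The Pigouvian tax equals MEC at x*: 13.88 + 1.42×25.1281 = 49.5619.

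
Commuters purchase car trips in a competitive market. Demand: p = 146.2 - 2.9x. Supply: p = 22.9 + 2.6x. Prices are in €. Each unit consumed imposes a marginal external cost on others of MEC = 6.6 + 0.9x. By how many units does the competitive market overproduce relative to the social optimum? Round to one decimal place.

Market equilibrium (private): 22.9 + 2.6x = 146.2 - 2.9x → x_m = 22.4182.
Social marginal benefit = demand − MEC = 139.6 - 3.8x.
Set SMB = MC: 139.6 - 3.8x = 22.9 + 2.6x → x* = 18.2344.
Gap = |22.4182 − 18.2344| = 4.1838.

4.2 units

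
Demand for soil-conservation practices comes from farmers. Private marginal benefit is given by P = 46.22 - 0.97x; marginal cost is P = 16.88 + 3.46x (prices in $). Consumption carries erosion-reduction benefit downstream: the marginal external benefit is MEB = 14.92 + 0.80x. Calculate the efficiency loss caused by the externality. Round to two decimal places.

Market equilibrium (private): 16.88 + 3.46x = 46.22 - 0.97x → x_m = 6.6230.
Social marginal benefit = demand + MEB = 61.14 - 0.17x.
Set SMB = MC: 61.14 - 0.17x = 16.88 + 3.46x → x* = 12.1928.
The loss is the area between SMB and MC from x* to x_m; with linear curves that's a triangle of height MEB(x_m).
DWL = ½ × 5.5698 × 20.2184 = 56.3062.

DWL = $56.31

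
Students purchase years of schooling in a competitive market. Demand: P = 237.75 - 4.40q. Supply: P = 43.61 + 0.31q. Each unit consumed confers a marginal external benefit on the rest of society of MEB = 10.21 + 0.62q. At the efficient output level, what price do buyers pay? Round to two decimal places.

P = 17.91

Social marginal benefit = demand + MEB = 247.96 - 3.78q.
Set SMB = MC: 247.96 - 3.78q = 43.61 + 0.31q → q* = 49.9633.
Consumer price on the demand curve at q*: 237.75 − 4.40×49.9633 = 17.9115.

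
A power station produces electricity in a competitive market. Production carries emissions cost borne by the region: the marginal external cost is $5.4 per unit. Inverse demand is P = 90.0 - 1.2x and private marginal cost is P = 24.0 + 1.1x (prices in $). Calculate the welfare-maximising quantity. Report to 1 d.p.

x* = 26.3

Social marginal cost = private MC + MEC = 29.4 + 1.1x.
Set SMC = demand: 29.4 + 1.1x = 90.0 - 1.2x → x* = 26.3478.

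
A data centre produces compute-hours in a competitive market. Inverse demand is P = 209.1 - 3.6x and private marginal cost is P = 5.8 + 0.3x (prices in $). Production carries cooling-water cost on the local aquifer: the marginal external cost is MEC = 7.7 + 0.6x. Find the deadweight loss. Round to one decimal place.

Market equilibrium (private): 5.8 + 0.3x = 209.1 - 3.6x → x_m = 52.1282.
Social marginal cost = private MC + MEC = 13.5 + 0.9x.
Set SMC = demand: 13.5 + 0.9x = 209.1 - 3.6x → x* = 43.4667.
Height of the DWL triangle at x_m is SMC(x_m) − demand(x_m) = MEC(x_m) = 38.9769.
DWL = ½ × 8.6615 × 38.9769 = 168.7992.

DWL = $168.8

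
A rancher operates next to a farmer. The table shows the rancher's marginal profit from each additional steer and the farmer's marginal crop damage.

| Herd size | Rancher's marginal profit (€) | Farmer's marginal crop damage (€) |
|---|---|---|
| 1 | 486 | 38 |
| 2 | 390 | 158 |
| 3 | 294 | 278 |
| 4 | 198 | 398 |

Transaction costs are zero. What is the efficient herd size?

Bargaining reaches the level where marginal profit last exceeds marginal crop damage.
That holds through level 3 (294 ≥ 278) but not at 4 (198 < 398).

3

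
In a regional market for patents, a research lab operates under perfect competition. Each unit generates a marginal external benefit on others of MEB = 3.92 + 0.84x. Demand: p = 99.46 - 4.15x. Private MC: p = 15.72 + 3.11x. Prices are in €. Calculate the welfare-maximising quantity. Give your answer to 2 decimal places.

x* = 13.65

Social marginal cost = private MC − MEB = 11.80 + 2.27x.
Set SMC = demand: 11.80 + 2.27x = 99.46 - 4.15x → x* = 13.6542.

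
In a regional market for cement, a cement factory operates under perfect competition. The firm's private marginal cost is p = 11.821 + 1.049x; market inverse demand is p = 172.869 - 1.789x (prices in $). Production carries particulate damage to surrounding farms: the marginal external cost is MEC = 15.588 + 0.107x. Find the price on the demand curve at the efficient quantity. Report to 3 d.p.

Social marginal cost = private MC + MEC = 27.409 + 1.156x.
Set SMC = demand: 27.409 + 1.156x = 172.869 - 1.789x → x* = 49.3922.
Consumer price on the demand curve at x*: 172.869 − 1.789×49.3922 = 84.5064.

P = $84.506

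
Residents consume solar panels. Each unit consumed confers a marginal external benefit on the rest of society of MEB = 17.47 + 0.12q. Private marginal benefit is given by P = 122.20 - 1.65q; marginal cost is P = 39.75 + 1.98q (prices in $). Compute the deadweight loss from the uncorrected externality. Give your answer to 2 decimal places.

DWL = $58.10

Market equilibrium (private): 39.75 + 1.98q = 122.20 - 1.65q → q_m = 22.7135.
Social marginal benefit = demand + MEB = 139.67 - 1.53q.
Set SMB = MC: 139.67 - 1.53q = 39.75 + 1.98q → q* = 28.4672.
The welfare-loss triangle has base |q_m − q*| and height MEB(q_m) (the vertical gap between SMB and MC is zero at q* and MEB at q_m).
DWL = ½ × 5.7537 × 20.1956 = 58.0997.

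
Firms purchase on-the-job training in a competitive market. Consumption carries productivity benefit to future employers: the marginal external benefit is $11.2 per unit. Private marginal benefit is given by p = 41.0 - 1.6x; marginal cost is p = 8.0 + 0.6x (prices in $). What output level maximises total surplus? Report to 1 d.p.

x* = 20.1

Social marginal benefit = demand + MEB = 52.2 - 1.6x.
Set SMB = MC: 52.2 - 1.6x = 8.0 + 0.6x → x* = 20.0909.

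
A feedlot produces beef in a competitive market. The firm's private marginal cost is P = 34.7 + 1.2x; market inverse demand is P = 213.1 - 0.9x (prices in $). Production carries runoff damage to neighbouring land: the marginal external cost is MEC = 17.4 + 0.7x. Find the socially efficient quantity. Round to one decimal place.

x* = 57.5

Social marginal cost = private MC + MEC = 52.1 + 1.9x.
Set SMC = demand: 52.1 + 1.9x = 213.1 - 0.9x → x* = 57.5000.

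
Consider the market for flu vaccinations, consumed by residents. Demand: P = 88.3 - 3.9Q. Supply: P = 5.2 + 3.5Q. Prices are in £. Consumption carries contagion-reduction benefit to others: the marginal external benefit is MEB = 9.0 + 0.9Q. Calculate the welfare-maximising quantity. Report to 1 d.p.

Q* = 14.2

Social marginal benefit = demand + MEB = 97.3 - 3.0Q.
Set SMB = MC: 97.3 - 3.0Q = 5.2 + 3.5Q → Q* = 14.1692.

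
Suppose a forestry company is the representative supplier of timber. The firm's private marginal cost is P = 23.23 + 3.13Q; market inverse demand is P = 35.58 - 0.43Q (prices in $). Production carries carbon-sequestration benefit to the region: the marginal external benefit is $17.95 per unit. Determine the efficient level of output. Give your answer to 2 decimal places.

Q* = 8.51

Social marginal cost = private MC − MEB = 5.28 + 3.13Q.
Set SMC = demand: 5.28 + 3.13Q = 35.58 - 0.43Q → Q* = 8.5112.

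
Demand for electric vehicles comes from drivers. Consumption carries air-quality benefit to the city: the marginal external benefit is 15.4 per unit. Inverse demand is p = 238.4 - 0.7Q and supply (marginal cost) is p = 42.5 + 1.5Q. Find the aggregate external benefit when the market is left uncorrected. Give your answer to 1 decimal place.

Market equilibrium (private): 42.5 + 1.5Q = 238.4 - 0.7Q → Q_m = 89.0455.
Total external benefit = MEB × Q_m = 15.4 × 89.0455 = 1371.3007.

1371.3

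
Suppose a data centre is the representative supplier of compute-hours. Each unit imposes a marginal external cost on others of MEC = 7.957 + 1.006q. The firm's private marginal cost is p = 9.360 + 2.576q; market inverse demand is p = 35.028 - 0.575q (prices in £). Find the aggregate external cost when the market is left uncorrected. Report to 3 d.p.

£98.195

Market equilibrium (private): 9.360 + 2.576q = 35.028 - 0.575q → q_m = 8.1460.
Total external cost = ∫₀^{q_m} (7.957 + 1.006q) dq = 7.957×8.1460 + ½×1.006×8.1460² = 98.1955.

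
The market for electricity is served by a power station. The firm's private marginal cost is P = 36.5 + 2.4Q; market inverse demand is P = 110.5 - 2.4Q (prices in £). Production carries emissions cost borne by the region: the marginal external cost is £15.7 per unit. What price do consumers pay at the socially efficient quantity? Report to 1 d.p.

P = £81.4

Social marginal cost = private MC + MEC = 52.2 + 2.4Q.
Set SMC = demand: 52.2 + 2.4Q = 110.5 - 2.4Q → Q* = 12.1458.
Consumer price on the demand curve at Q*: 110.5 − 2.4×12.1458 = 81.3501.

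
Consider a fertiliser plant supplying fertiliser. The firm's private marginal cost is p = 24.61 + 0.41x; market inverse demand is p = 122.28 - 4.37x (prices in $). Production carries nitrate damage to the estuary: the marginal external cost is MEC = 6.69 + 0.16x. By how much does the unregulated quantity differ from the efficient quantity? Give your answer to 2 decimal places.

Market equilibrium (private): 24.61 + 0.41x = 122.28 - 4.37x → x_m = 20.4331.
Social marginal cost = private MC + MEC = 31.30 + 0.57x.
Set SMC = demand: 31.30 + 0.57x = 122.28 - 4.37x → x* = 18.4170.
Gap = |20.4331 − 18.4170| = 2.0161.

2.02 units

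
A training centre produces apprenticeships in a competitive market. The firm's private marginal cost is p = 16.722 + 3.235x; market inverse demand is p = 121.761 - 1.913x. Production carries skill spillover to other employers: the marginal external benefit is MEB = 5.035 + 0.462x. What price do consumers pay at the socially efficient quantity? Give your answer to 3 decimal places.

P = 76.825

Social marginal cost = private MC − MEB = 11.687 + 2.773x.
Set SMC = demand: 11.687 + 2.773x = 121.761 - 1.913x → x* = 23.4900.
Consumer price on the demand curve at x*: 121.761 − 1.913×23.4900 = 76.8246.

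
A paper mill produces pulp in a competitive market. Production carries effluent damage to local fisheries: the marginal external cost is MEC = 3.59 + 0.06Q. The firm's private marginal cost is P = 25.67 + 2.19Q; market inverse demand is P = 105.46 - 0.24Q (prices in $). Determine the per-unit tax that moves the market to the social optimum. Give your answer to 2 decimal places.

tax = $5.43 per unit

Social marginal cost = private MC + MEC = 29.26 + 2.25Q.
Set SMC = demand: 29.26 + 2.25Q = 105.46 - 0.24Q → Q* = 30.6024.
The Pigouvian tax equals MEC at Q*: 3.59 + 0.06×30.6024 = 5.4261.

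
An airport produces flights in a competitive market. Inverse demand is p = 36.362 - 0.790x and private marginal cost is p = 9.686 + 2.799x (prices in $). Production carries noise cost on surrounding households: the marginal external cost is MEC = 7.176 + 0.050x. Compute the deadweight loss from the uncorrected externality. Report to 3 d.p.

DWL = $7.827

Market equilibrium (private): 9.686 + 2.799x = 36.362 - 0.790x → x_m = 7.4327.
Social marginal cost = private MC + MEC = 16.862 + 2.849x.
Set SMC = demand: 16.862 + 2.849x = 36.362 - 0.790x → x* = 5.3586.
The loss is the area between SMC and demand from x* to x_m; with linear curves that's a triangle of height MEC(x_m).
DWL = ½ × 2.0741 × 7.5476 = 7.8272.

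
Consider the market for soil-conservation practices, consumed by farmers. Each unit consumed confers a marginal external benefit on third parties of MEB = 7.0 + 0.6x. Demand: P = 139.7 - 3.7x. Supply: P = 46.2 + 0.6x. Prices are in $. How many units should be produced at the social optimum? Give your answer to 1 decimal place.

Social marginal benefit = demand + MEB = 146.7 - 3.1x.
Set SMB = MC: 146.7 - 3.1x = 46.2 + 0.6x → x* = 27.1622.

x* = 27.2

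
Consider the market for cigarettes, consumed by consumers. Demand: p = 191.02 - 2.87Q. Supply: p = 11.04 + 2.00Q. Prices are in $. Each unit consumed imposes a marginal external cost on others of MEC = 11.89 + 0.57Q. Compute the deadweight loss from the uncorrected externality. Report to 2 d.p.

Market equilibrium (private): 11.04 + 2.00Q = 191.02 - 2.87Q → Q_m = 36.9569.
Social marginal benefit = demand − MEC = 179.13 - 3.44Q.
Set SMB = MC: 179.13 - 3.44Q = 11.04 + 2.00Q → Q* = 30.8989.
The loss is the area between SMB and MC from Q* to Q_m; with linear curves that's a triangle of height MEC(Q_m).
DWL = ½ × 6.0580 × 32.9554 = 99.8219.

DWL = $99.82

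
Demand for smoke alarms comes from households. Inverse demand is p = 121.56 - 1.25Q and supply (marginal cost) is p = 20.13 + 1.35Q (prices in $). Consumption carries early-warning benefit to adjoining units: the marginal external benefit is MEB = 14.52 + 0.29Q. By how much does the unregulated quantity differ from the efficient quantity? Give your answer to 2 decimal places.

11.18 units

Market equilibrium (private): 20.13 + 1.35Q = 121.56 - 1.25Q → Q_m = 39.0115.
Social marginal benefit = demand + MEB = 136.08 - 0.96Q.
Set SMB = MC: 136.08 - 0.96Q = 20.13 + 1.35Q → Q* = 50.1948.
Gap = |39.0115 − 50.1948| = 11.1833.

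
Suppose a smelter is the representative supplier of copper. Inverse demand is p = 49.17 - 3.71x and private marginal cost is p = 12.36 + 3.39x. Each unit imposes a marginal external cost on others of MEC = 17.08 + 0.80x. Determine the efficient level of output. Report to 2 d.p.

Social marginal cost = private MC + MEC = 29.44 + 4.19x.
Set SMC = demand: 29.44 + 4.19x = 49.17 - 3.71x → x* = 2.4975.

x* = 2.50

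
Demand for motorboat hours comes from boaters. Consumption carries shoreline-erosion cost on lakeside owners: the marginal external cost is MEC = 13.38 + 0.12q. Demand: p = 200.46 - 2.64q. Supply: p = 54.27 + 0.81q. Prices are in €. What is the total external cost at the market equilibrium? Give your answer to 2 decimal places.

Market equilibrium (private): 54.27 + 0.81q = 200.46 - 2.64q → q_m = 42.3739.
Total external cost = ∫₀^{q_m} (13.38 + 0.12q) dq = 13.38×42.3739 + ½×0.12×42.3739² = 674.6956.

€674.70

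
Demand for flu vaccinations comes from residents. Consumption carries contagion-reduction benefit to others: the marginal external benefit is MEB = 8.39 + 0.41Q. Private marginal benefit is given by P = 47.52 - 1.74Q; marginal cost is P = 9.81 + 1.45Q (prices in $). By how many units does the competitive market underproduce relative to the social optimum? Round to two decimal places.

4.76 units

Market equilibrium (private): 9.81 + 1.45Q = 47.52 - 1.74Q → Q_m = 11.8213.
Social marginal benefit = demand + MEB = 55.91 - 1.33Q.
Set SMB = MC: 55.91 - 1.33Q = 9.81 + 1.45Q → Q* = 16.5827.
Gap = |11.8213 − 16.5827| = 4.7614.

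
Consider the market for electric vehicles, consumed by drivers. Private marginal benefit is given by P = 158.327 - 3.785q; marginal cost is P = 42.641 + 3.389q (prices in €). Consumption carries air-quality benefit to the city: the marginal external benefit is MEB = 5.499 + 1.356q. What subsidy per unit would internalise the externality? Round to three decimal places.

Social marginal benefit = demand + MEB = 163.826 - 2.429q.
Set SMB = MC: 163.826 - 2.429q = 42.641 + 3.389q → q* = 20.8293.
The Pigouvian subsidy equals MEB at q*: 5.499 + 1.356×20.8293 = 33.7435.

subsidy = €33.744 per unit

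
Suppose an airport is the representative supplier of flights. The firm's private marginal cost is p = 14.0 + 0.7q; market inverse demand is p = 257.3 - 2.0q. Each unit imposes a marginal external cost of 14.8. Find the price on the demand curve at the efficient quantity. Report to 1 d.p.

Social marginal cost = private MC + MEC = 28.8 + 0.7q.
Set SMC = demand: 28.8 + 0.7q = 257.3 - 2.0q → q* = 84.6296.
Consumer price on the demand curve at q*: 257.3 − 2.0×84.6296 = 88.0408.

P = 88.0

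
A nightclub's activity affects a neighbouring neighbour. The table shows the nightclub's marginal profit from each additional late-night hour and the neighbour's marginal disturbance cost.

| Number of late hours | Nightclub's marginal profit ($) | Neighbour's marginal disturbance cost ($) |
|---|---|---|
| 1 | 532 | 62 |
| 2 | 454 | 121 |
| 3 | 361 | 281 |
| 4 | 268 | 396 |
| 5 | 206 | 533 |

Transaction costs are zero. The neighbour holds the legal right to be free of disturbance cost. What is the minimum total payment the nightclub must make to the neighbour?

Efficient level: marginal profit ≥ marginal disturbance cost through level 3, so k* = 3.
With the neighbour holding the right, the nightclub must at least compensate total damage at k*: 62 + 121 + 281 = 464.

$464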